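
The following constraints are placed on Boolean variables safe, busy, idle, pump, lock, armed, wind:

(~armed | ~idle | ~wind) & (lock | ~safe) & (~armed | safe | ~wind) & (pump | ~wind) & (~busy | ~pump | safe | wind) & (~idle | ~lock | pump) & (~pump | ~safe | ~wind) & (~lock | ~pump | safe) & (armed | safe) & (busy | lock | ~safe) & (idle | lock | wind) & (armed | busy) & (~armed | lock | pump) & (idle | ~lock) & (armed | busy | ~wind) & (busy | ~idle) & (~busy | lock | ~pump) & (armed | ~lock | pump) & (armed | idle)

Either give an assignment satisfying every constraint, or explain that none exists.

safe: True, busy: True, idle: True, pump: True, lock: True, armed: True, wind: False

Set safe = True.
  then (lock | ~safe) forces lock = True.
  then (idle | ~lock) forces idle = True.
  then (busy | ~idle) forces busy = True.
  then (~idle | ~lock | pump) forces pump = True.
  then (~pump | ~safe | ~wind) forces wind = False.
Set armed = True.
All clauses satisfied.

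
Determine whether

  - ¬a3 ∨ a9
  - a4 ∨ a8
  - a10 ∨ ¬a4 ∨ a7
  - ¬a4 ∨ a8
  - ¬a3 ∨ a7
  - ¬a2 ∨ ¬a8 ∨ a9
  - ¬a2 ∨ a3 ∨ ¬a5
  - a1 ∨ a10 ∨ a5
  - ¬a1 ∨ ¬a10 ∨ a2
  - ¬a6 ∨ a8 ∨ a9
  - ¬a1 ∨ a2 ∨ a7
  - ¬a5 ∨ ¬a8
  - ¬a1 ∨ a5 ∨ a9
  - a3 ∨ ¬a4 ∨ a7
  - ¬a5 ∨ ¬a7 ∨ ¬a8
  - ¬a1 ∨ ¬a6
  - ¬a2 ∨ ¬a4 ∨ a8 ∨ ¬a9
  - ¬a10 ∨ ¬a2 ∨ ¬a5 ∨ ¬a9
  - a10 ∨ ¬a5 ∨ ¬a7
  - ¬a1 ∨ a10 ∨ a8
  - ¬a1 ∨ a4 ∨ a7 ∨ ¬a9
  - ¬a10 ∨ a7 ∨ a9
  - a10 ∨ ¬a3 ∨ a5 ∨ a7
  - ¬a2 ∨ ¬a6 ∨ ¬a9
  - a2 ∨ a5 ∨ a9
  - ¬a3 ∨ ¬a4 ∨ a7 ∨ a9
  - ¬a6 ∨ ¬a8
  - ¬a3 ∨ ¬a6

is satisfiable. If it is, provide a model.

Set a1 = True.
  then (¬a1 ∨ ¬a6) forces a6 = False.
Set a2 = False.
  then (¬a1 ∨ ¬a10 ∨ a2) forces a10 = False.
  then (¬a1 ∨ a2 ∨ a7) forces a7 = True.
  then (a10 ∨ ¬a5 ∨ ¬a7) forces a5 = False.
  then (¬a1 ∨ a10 ∨ a8) forces a8 = True.
  then (a2 ∨ a5 ∨ a9) forces a9 = True.
Set a3 = False.
Set a4 = False.
All clauses satisfied.

a1 = True, a2 = False, a3 = False, a4 = False, a5 = False, a6 = False, a7 = True, a8 = True, a9 = True, a10 = False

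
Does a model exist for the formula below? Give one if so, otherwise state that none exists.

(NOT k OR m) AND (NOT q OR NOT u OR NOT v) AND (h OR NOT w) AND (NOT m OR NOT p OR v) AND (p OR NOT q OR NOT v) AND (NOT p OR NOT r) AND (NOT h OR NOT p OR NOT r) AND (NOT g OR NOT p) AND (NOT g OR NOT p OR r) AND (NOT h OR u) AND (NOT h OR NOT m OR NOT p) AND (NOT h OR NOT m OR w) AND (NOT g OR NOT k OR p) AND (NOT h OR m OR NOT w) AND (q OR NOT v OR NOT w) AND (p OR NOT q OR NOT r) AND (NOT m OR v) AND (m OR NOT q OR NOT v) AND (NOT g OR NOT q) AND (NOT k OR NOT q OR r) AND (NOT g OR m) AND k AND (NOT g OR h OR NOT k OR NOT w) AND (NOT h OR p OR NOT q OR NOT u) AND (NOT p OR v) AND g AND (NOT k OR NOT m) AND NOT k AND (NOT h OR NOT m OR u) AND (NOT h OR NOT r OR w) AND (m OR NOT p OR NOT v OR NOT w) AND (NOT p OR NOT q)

Case k = True:
  Clause (NOT k) is falsified — contradiction.
Case k = False:
  Clause (k) is falsified — contradiction.
Both cases fail, so the formula is unsatisfiable.

No satisfying assignment exists.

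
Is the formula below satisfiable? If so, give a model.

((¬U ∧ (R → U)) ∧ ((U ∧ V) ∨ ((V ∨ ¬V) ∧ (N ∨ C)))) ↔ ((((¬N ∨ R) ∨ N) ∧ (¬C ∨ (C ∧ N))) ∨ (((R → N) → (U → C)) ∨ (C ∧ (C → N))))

V: True; C: True; N: False; U: False; R: False

  ((¬U ∧ (R → U)) ∧ ((U ∧ V) ∨ ((V ∨ ¬V) ∧ (N ∨ C)))) ↔ ((((¬N ∨ R) ∨ N) ∧ (¬C ∨ (C ∧ N))) ∨ (((R → N) → (U → C)) ∨ (C ∧ (C → N)))) = True
    (¬U ∧ (R → U)) ∧ ((U ∧ V) ∨ ((V ∨ ¬V) ∧ (N ∨ C))) = True
      ¬U ∧ (R → U) = True
        ¬U = True
        R → U = True
      (U ∧ V) ∨ ((V ∨ ¬V) ∧ (N ∨ C)) = True
        U ∧ V = False
        (V ∨ ¬V) ∧ (N ∨ C) = True
          V ∨ ¬V = True
            ¬V = False
          N ∨ C = True
    (((¬N ∨ R) ∨ N) ∧ (¬C ∨ (C ∧ N))) ∨ (((R → N) → (U → C)) ∨ (C ∧ (C → N))) = True
      ((¬N ∨ R) ∨ N) ∧ (¬C ∨ (C ∧ N)) = False
        (¬N ∨ R) ∨ N = True
          ¬N ∨ R = True
            ¬N = True
        ¬C ∨ (C ∧ N) = False
          ¬C = False
          C ∧ N = False
      ((R → N) → (U → C)) ∨ (C ∧ (C → N)) = True
        (R → N) → (U → C) = True
          R → N = True
          U → C = True
        C ∧ (C → N) = False
          C → N = False
The formula evaluates to True.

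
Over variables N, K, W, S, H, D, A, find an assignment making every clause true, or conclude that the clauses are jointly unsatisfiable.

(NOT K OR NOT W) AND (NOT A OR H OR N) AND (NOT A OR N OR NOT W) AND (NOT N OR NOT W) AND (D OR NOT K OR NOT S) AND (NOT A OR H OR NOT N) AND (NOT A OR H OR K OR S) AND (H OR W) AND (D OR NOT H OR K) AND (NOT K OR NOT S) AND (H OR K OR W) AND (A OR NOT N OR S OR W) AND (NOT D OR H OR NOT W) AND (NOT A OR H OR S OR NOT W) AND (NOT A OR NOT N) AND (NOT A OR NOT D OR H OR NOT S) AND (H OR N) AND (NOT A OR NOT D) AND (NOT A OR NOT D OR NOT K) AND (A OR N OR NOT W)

N = False, K = False, W = False, S = False, H = True, D = True, A = False

Set N = False.
  then (H OR N) forces H = True.
Set K = False.
  then (D OR NOT H OR K) forces D = True.
  then (NOT A OR NOT D) forces A = False.
  then (A OR N OR NOT W) forces W = False.
Set S = False.
All clauses satisfied.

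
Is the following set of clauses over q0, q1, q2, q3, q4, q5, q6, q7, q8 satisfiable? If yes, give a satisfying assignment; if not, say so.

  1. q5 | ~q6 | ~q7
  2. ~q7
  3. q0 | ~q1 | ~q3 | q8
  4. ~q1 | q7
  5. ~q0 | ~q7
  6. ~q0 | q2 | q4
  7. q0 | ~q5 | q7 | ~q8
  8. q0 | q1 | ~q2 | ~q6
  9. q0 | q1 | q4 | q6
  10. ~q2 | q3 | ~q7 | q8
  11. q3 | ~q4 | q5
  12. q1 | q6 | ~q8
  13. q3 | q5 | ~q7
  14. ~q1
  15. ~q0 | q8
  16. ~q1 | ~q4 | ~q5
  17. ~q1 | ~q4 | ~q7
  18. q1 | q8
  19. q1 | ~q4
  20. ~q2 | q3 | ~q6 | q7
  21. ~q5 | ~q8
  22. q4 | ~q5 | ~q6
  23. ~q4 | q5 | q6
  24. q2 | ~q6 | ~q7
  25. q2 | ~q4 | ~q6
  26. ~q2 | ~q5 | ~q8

Unit clause (~q7) forces q7 = False.
In (~q1 | q7) only ~q1 is left, so q1 = False.
In (q1 | q8) only q8 is left, so q8 = True.
In (q1 | ~q4) only ~q4 is left, so q4 = False.
In (~q5 | ~q8) only ~q5 is left, so q5 = False.
In (q1 | q6 | ~q8) only q6 is left, so q6 = True.
Set q0 = False.
  then (q0 | q1 | ~q2 | ~q6) forces q2 = False.
Set q3 = False.
All clauses satisfied.

q0 = False, q1 = False, q2 = False, q3 = False, q4 = False, q5 = False, q6 = True, q7 = False, q8 = True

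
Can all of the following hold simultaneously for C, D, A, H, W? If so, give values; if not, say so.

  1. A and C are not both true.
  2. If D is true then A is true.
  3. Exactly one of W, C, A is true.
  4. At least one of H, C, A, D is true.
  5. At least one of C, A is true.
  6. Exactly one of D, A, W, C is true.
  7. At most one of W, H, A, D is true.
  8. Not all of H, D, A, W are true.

C=T, D=F, A=F, H=F, W=F

  (1) A=F, C=T — not both ✓
  (2) D=F ⇒ A: vacuous ✓
  (3) {W, C, A}: 1 true — exactly one ✓
  (4) {H, C, A, D}: 1 true — at least one ✓
  (5) {C, A}: 1 true — at least one ✓
  (6) {D, A, W, C}: 1 true — exactly one ✓
  (7) {W, H, A, D}: 0 true — at most one ✓
  (8) {H, D, A, W}: 0/4 true — not all ✓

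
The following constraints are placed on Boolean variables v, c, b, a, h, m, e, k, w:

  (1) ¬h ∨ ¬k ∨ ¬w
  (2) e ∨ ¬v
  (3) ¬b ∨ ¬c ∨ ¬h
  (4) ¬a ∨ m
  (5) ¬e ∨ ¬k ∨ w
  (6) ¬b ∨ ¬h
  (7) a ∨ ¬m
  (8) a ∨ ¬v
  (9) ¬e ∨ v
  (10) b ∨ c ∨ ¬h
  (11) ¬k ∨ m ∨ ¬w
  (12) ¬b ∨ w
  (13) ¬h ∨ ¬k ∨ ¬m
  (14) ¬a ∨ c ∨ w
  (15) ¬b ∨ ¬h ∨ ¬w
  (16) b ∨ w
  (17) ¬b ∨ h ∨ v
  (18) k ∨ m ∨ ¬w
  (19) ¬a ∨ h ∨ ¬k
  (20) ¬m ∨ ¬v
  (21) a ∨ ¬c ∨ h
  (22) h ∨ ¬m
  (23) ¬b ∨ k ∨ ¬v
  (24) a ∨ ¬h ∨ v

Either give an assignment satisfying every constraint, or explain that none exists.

Try v = True:
  (e ∨ ¬v) forces e = True.
  (a ∨ ¬v) forces a = True.
  (¬a ∨ m) forces m = True.
  clause (¬m ∨ ¬v) is falsified — backtrack.
So v = False.
  then (¬e ∨ v) forces e = False.
Set c = True.
Try b = True:
  (¬b ∨ ¬c ∨ ¬h) forces h = False.
  clause (¬b ∨ h ∨ v) is falsified — backtrack.
So b = False.
  then (b ∨ w) forces w = True.
Set a = True.
  then (¬a ∨ m) forces m = True.
  then (h ∨ ¬m) forces h = True.
  then (¬h ∨ ¬k ∨ ¬w) forces k = False.
All clauses satisfied.

v = False, c = True, b = False, a = True, h = True, m = True, e = False, k = False, w = True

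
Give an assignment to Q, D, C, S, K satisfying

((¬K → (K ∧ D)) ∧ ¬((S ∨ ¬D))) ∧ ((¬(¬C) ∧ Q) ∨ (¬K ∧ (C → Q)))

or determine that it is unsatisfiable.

Q: True; D: True; C: True; S: False; K: True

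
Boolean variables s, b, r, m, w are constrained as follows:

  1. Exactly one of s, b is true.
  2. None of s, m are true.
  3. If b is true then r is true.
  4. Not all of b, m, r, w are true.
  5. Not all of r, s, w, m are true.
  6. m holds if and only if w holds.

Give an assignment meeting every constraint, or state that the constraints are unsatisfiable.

s: False, b: True, r: True, m: False, w: False

  (1) {s, b}: 1 true — exactly one ✓
  (2) {s, m}: 0 true — none ✓
  (3) b=T ⇒ r: T ✓
  (4) {b, m, r, w}: 2/4 true — not all ✓
  (5) {r, s, w, m}: 1/4 true — not all ✓
  (6) m=F, w=F — same ✓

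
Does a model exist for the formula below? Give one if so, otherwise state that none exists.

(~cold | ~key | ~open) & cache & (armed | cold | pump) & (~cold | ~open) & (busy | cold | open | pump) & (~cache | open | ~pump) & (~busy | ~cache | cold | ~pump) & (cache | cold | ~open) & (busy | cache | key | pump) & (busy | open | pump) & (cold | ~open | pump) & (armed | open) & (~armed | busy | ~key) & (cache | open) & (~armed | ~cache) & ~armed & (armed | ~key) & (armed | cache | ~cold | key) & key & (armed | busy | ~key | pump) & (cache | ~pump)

The formula is unsatisfiable.

Case key = True:
  (cache) forces cache = True.
  (~armed | ~cache) forces armed = False.
  Clause (armed | ~key) is falsified — contradiction.
Case key = False:
  Clause (key) is falsified — contradiction.
Both cases fail, so the formula is unsatisfiable.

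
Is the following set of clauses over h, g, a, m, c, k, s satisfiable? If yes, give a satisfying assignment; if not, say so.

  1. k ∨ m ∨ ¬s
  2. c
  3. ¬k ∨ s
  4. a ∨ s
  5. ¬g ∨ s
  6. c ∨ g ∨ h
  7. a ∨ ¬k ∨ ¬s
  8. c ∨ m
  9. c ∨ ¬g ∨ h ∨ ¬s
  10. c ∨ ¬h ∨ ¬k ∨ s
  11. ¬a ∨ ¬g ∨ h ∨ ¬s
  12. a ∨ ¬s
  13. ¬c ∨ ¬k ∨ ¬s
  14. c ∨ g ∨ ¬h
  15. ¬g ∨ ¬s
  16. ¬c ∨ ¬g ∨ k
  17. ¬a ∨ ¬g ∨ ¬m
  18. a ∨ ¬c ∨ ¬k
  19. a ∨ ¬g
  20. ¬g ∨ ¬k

h: False, g: False, a: True, m: True, c: True, k: False, s: True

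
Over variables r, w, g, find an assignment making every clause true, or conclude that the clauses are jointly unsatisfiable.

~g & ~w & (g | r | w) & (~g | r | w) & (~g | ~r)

Unit clause (~g) forces g = False.
Unit clause (~w) forces w = False.
In (g | r | w) only r is left, so r = True.
Check each clause:
  (~g): ~g holds.
  (~w): ~w holds.
  (g | r | w): r holds.
  (~g | r | w): ~g holds.
  (~g | ~r): ~g holds.
All clauses satisfied.

r = True; w = False; g = False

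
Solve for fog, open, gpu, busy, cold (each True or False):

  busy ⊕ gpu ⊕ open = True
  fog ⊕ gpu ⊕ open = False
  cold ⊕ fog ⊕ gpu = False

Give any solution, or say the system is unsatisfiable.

fog: True, open: True, gpu: False, busy: False, cold: True

busy ⊕ gpu ⊕ open = F ⊕ F ⊕ T = True ✓
fog ⊕ gpu ⊕ open = T ⊕ F ⊕ T = False ✓
cold ⊕ fog ⊕ gpu = T ⊕ T ⊕ F = False ✓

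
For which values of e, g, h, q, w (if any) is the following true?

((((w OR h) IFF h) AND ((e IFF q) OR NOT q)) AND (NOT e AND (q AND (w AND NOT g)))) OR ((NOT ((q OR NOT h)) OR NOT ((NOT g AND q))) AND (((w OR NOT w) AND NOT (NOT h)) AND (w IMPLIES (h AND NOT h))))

e = False, g = True, h = True, q = True, w = False

  ((((w OR h) IFF h) AND ((e IFF q) OR NOT q)) AND (NOT e AND (q AND (w AND NOT g)))) OR ((NOT ((q OR NOT h)) OR NOT ((NOT g AND q))) AND (((w OR NOT w) AND NOT (NOT h)) AND (w IMPLIES (h AND NOT h)))) = True
    (((w OR h) IFF h) AND ((e IFF q) OR NOT q)) AND (NOT e AND (q AND (w AND NOT g))) = False
      ((w OR h) IFF h) AND ((e IFF q) OR NOT q) = False
        (w OR h) IFF h = True
          w OR h = True
        (e IFF q) OR NOT q = False
          e IFF q = False
          NOT q = False
      NOT e AND (q AND (w AND NOT g)) = False
        NOT e = True
        q AND (w AND NOT g) = False
          w AND NOT g = False
            NOT g = False
    (NOT ((q OR NOT h)) OR NOT ((NOT g AND q))) AND (((w OR NOT w) AND NOT (NOT h)) AND (w IMPLIES (h AND NOT h))) = True
      NOT ((q OR NOT h)) OR NOT ((NOT g AND q)) = True
        NOT ((q OR NOT h)) = False
          q OR NOT h = True
            NOT h = False
        NOT ((NOT g AND q)) = True
          NOT g AND q = False
            NOT g = False
      ((w OR NOT w) AND NOT (NOT h)) AND (w IMPLIES (h AND NOT h)) = True
        (w OR NOT w) AND NOT (NOT h) = True
          w OR NOT w = True
            NOT w = True
          NOT (NOT h) = True
            NOT h = False
        w IMPLIES (h AND NOT h) = True
          h AND NOT h = False
            NOT h = False
The formula evaluates to True.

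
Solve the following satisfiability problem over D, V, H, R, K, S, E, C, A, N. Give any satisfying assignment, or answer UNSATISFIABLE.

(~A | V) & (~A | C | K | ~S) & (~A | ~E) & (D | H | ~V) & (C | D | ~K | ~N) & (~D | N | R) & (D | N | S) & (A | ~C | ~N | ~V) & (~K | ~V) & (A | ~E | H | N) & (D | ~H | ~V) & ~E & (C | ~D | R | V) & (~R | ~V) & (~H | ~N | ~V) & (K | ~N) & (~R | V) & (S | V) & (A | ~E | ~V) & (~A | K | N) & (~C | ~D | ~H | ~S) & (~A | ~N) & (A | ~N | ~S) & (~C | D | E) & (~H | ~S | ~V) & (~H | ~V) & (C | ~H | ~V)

D = False; V = False; H = True; R = False; K = False; S = True; E = False; C = False; A = False; N = False

Unit clause (~E) forces E = False.
Set D = False.
  then (~C | D | E) forces C = False.
Try V = True:
  (D | H | ~V) forces H = True.
  clause (D | ~H | ~V) is falsified — backtrack.
So V = False.
  then (~A | V) forces A = False.
  then (~R | V) forces R = False.
  then (S | V) forces S = True.
  then (A | ~N | ~S) forces N = False.
Set H = True.
Set K = False.
All clauses satisfied.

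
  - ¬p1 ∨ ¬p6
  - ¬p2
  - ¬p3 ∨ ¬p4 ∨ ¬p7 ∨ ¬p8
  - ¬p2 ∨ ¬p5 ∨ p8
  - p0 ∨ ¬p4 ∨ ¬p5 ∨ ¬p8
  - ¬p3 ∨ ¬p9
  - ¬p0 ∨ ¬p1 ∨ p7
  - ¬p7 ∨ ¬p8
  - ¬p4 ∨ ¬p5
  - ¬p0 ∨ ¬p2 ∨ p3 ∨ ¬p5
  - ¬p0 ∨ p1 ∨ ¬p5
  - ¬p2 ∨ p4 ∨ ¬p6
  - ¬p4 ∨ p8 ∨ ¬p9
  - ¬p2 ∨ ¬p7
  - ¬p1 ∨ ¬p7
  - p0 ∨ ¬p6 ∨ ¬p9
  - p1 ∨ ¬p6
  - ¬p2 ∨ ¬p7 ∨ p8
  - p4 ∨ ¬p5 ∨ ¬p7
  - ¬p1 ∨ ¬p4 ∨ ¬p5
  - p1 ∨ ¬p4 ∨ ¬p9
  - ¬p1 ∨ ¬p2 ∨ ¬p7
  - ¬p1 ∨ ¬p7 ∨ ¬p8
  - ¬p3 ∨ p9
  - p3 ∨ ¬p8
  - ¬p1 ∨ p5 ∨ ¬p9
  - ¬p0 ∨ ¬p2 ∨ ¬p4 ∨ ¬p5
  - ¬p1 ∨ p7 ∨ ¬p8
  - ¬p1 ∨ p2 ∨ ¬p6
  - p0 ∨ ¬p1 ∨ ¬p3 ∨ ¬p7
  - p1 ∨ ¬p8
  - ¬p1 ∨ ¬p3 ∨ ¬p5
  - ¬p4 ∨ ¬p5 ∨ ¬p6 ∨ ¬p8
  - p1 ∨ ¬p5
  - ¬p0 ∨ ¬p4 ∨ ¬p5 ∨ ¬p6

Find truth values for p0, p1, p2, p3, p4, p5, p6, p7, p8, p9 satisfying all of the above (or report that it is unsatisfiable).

Unit clause (¬p2) forces p2 = False.
Set p0 = True.
Try p1 = True:
  (¬p1 ∨ ¬p6) forces p6 = False.
  (¬p0 ∨ ¬p1 ∨ p7) forces p7 = True.
  clause (¬p1 ∨ ¬p7) is falsified — backtrack.
So p1 = False.
  then (¬p0 ∨ p1 ∨ ¬p5) forces p5 = False.
  then (p1 ∨ ¬p6) forces p6 = False.
  then (p1 ∨ ¬p8) forces p8 = False.
Set p3 = False.
Set p4 = False.
Set p7 = False.
Set p9 = False.
All clauses satisfied.

p0=T, p1=F, p2=F, p3=F, p4=F, p5=F, p6=F, p7=F, p8=F, p9=F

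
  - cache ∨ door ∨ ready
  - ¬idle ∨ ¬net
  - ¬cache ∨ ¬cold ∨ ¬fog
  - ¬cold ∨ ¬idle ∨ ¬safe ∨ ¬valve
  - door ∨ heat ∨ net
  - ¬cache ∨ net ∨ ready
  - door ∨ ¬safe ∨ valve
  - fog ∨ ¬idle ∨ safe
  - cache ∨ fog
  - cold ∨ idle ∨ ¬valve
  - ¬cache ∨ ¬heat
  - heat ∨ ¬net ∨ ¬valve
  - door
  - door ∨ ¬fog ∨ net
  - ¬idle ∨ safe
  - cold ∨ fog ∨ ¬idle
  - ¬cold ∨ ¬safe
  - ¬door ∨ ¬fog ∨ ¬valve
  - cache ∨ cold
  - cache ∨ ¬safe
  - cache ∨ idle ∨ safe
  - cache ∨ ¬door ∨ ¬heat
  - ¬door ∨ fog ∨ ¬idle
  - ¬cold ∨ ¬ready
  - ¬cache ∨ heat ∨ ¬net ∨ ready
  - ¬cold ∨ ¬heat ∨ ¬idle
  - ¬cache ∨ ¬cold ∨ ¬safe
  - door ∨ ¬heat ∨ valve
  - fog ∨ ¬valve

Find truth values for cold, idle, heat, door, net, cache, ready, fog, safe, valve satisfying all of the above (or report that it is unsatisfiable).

cold = False, idle = False, heat = False, door = True, net = True, cache = True, ready = True, fog = False, safe = False, valve = False

Unit clause (door) forces door = True.
Set cold = False.
  then (cache ∨ cold) forces cache = True.
  then (¬cache ∨ ¬heat) forces heat = False.
Set idle = False.
  then (cold ∨ idle ∨ ¬valve) forces valve = False.
Set net = True.
  then (¬cache ∨ heat ∨ ¬net ∨ ready) forces ready = True.
Set fog = False.
Set safe = False.
All clauses satisfied.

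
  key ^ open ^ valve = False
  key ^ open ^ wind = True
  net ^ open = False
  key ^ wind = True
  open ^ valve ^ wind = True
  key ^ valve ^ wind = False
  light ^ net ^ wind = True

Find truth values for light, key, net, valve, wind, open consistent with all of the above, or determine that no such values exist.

light = True, key = True, net = False, valve = True, wind = False, open = False

key ^ open ^ valve = T ^ F ^ T = False ✓
key ^ open ^ wind = T ^ F ^ F = True ✓
net ^ open = F ^ F = False ✓
key ^ wind = T ^ F = True ✓
open ^ valve ^ wind = F ^ T ^ F = True ✓
key ^ valve ^ wind = T ^ T ^ F = False ✓
light ^ net ^ wind = T ^ F ^ F = True ✓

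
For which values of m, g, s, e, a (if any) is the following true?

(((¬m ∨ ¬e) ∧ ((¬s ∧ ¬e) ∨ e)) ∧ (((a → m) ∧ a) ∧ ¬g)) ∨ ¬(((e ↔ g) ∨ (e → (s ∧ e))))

m = True, g = False, s = False, e = True, a = False

  (((¬m ∨ ¬e) ∧ ((¬s ∧ ¬e) ∨ e)) ∧ (((a → m) ∧ a) ∧ ¬g)) ∨ ¬(((e ↔ g) ∨ (e → (s ∧ e)))) = True
    ((¬m ∨ ¬e) ∧ ((¬s ∧ ¬e) ∨ e)) ∧ (((a → m) ∧ a) ∧ ¬g) = False
      (¬m ∨ ¬e) ∧ ((¬s ∧ ¬e) ∨ e) = False
        ¬m ∨ ¬e = False
          ¬m = False
          ¬e = False
        (¬s ∧ ¬e) ∨ e = True
          ¬s ∧ ¬e = False
            ¬s = True
            ¬e = False
      ((a → m) ∧ a) ∧ ¬g = False
        (a → m) ∧ a = False
          a → m = True
        ¬g = True
    ¬(((e ↔ g) ∨ (e → (s ∧ e)))) = True
      (e ↔ g) ∨ (e → (s ∧ e)) = False
        e ↔ g = False
        e → (s ∧ e) = False
          s ∧ e = False
The formula evaluates to True.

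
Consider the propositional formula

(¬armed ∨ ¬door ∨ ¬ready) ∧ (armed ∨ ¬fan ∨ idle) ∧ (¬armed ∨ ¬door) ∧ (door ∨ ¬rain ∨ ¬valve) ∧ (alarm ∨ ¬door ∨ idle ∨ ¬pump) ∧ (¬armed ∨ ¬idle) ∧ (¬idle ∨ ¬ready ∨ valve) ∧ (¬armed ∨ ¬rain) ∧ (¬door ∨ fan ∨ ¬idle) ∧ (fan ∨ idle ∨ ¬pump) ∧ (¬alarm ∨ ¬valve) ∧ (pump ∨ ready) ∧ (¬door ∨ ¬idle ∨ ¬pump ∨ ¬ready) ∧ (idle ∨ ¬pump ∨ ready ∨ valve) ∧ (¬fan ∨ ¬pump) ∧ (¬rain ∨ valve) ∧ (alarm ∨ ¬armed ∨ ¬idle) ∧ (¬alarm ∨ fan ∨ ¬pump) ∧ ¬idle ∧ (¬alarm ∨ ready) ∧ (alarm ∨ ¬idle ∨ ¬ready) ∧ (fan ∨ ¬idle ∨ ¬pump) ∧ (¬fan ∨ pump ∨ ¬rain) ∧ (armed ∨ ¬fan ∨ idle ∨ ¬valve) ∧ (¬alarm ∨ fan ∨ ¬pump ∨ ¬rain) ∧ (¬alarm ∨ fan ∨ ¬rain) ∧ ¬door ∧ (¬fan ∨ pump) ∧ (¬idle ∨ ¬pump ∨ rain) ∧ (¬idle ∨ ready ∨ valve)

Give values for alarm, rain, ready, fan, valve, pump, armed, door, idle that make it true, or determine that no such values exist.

alarm = False, rain = False, ready = True, fan = False, valve = False, pump = False, armed = False, door = False, idle = False

Unit clause (¬idle) forces idle = False.
Unit clause (¬door) forces door = False.
Set alarm = False.
Try rain = True:
  (door ∨ ¬rain ∨ ¬valve) forces valve = False.
  clause (¬rain ∨ valve) is falsified — backtrack.
So rain = False.
Set ready = True.
Set fan = False.
  then (fan ∨ idle ∨ ¬pump) forces pump = False.
Set valve = False.
Set armed = False.
All clauses satisfied.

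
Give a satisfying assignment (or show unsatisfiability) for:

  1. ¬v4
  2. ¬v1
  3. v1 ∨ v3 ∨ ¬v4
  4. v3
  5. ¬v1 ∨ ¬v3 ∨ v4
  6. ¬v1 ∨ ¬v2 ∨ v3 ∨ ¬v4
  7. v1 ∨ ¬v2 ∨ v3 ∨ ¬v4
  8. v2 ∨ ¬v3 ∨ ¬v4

v1 = False; v2 = False; v3 = True; v4 = False

Unit clause (¬v4) forces v4 = False.
Unit clause (¬v1) forces v1 = False.
Unit clause (v3) forces v3 = True.
Set v2 = False.
Check each clause:
  (¬v4): ¬v4 holds.
  (¬v1): ¬v1 holds.
  (v1 ∨ v3 ∨ ¬v4): v3 holds.
  (v3): v3 holds.
  (¬v1 ∨ ¬v3 ∨ v4): ¬v1 holds.
  (¬v1 ∨ ¬v2 ∨ v3 ∨ ¬v4): ¬v1 holds.
  (v1 ∨ ¬v2 ∨ v3 ∨ ¬v4): ¬v2 holds.
  (v2 ∨ ¬v3 ∨ ¬v4): ¬v4 holds.
All clauses satisfied.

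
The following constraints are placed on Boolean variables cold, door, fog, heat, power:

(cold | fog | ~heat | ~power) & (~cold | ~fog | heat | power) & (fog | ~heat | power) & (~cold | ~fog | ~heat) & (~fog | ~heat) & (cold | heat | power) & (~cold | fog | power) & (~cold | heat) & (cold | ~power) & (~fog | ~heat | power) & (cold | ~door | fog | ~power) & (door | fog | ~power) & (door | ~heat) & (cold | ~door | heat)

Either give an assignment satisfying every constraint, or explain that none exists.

Set cold = True.
  then (~cold | heat) forces heat = True.
  then (door | ~heat) forces door = True.
  then (~cold | ~fog | ~heat) forces fog = False.
  then (~cold | fog | power) forces power = True.
All clauses satisfied.

cold=T; door=T; fog=F; heat=T; power=T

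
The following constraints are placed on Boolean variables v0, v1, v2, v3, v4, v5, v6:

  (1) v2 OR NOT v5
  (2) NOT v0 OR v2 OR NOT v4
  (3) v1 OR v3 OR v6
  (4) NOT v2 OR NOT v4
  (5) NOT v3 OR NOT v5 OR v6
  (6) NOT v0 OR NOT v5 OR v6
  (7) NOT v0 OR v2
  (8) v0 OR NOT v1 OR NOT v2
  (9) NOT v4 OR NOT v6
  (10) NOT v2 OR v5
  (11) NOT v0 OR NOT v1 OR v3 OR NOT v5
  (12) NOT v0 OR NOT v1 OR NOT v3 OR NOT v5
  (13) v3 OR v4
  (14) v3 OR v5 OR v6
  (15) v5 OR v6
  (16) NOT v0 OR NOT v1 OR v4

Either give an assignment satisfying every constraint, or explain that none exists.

v0=T, v1=F, v2=T, v3=T, v4=F, v5=T, v6=T

Set v0 = True.
  then (NOT v0 OR v2) forces v2 = True.
  then (NOT v2 OR v5) forces v5 = True.
  then (NOT v2 OR NOT v4) forces v4 = False.
  then (NOT v0 OR NOT v5 OR v6) forces v6 = True.
  then (v3 OR v4) forces v3 = True.
  then (NOT v0 OR NOT v1 OR v4) forces v1 = False.
All clauses satisfied.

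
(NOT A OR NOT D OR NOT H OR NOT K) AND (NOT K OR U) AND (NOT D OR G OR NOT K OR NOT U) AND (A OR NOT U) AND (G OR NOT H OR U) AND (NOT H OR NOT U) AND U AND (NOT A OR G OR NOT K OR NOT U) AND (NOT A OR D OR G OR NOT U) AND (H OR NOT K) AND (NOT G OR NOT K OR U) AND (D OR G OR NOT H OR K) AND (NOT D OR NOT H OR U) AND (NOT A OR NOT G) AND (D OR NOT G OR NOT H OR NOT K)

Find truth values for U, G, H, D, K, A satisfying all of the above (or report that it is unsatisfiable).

Unit clause (U) forces U = True.
In (A OR NOT U) only A is left, so A = True.
In (NOT H OR NOT U) only NOT H is left, so H = False.
In (H OR NOT K) only NOT K is left, so K = False.
In (NOT A OR NOT G) only NOT G is left, so G = False.
In (NOT A OR D OR G OR NOT U) only D is left, so D = True.
All clauses satisfied.

U: True, G: False, H: False, D: True, K: False, A: True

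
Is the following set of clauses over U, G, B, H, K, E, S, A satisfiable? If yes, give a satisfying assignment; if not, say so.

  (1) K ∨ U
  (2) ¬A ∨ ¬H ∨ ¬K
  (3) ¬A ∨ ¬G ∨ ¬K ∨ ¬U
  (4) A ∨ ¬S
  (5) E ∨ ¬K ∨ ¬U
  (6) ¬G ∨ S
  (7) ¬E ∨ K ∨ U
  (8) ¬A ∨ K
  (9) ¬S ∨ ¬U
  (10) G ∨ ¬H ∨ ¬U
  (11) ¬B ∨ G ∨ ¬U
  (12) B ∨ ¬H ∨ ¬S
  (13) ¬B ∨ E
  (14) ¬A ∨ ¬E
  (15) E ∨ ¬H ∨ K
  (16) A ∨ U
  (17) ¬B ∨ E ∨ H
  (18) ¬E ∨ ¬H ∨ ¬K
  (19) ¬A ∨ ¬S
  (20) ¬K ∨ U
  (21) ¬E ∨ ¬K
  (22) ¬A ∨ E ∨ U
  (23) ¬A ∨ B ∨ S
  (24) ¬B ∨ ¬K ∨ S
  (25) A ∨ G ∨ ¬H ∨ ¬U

Try U = False:
  (K ∨ U) forces K = True.
  clause (¬K ∨ U) is falsified — backtrack.
So U = True.
  then (¬S ∨ ¬U) forces S = False.
  then (¬G ∨ S) forces G = False.
  then (G ∨ ¬H ∨ ¬U) forces H = False.
  then (¬B ∨ G ∨ ¬U) forces B = False.
  then (¬A ∨ B ∨ S) forces A = False.
Set K = False.
Set E = True.
All clauses satisfied.

U = True; G = False; B = False; H = False; K = False; E = True; S = False; A = False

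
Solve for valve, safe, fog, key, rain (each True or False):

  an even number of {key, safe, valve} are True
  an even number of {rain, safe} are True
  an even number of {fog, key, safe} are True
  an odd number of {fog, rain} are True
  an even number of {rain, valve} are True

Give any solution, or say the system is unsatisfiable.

Unsatisfiable — no assignment works.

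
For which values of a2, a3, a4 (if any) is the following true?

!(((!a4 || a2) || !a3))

a2=F, a3=T, a4=T

  !(((!a4 || a2) || !a3)) = True
    (!a4 || a2) || !a3 = False
      !a4 || a2 = False
        !a4 = False
      !a3 = False
The formula evaluates to True.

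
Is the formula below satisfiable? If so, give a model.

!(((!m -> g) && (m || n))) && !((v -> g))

v=T; g=F; m=F; n=T

  !(((!m -> g) && (m || n))) = True
    (!m -> g) && (m || n) = False
      !m -> g = False
        !m = True
      m || n = True
  !((v -> g)) = True
    v -> g = False
Both conjuncts True, so the formula holds.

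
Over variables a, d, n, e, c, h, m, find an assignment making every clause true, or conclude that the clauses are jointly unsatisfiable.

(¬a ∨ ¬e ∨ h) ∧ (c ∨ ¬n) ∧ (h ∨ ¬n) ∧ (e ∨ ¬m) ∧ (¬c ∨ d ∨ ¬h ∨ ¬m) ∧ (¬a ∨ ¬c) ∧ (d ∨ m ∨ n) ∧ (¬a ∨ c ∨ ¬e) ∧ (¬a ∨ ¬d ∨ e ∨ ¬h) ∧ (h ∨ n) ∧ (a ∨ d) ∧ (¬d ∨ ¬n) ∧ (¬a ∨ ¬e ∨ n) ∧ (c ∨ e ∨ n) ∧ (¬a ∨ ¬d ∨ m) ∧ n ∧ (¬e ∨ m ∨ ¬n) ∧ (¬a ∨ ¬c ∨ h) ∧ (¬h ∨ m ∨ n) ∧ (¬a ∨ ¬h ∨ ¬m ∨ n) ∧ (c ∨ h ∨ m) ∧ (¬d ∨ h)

Unsatisfiable — no assignment works.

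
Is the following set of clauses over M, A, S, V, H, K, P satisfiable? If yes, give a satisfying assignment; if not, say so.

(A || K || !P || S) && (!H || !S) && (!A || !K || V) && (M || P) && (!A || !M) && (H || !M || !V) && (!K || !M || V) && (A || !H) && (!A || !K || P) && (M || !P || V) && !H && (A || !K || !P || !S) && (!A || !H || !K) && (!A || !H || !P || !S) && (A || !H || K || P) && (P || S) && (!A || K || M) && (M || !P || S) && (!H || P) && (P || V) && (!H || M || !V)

M: True, A: False, S: True, V: False, H: False, K: False, P: True

Unit clause (!H) forces H = False.
Set M = True.
  then (!A || !M) forces A = False.
  then (H || !M || !V) forces V = False.
  then (!K || !M || V) forces K = False.
  then (P || V) forces P = True.
  then (A || K || !P || S) forces S = True.
All clauses satisfied.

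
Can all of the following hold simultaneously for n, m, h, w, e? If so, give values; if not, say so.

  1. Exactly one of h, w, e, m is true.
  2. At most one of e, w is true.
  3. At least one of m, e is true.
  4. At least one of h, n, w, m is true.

n = True; m = False; h = False; w = False; e = True

  (1) {h, w, e, m}: 1 true — exactly one ✓
  (2) {e, w}: 1 true — at most one ✓
  (3) {m, e}: 1 true — at least one ✓
  (4) {h, n, w, m}: 1 true — at least one ✓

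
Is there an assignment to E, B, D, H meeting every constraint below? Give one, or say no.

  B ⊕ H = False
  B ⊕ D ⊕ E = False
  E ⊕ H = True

E = True, B = False, D = True, H = False

B ⊕ H = F ⊕ F = False ✓
B ⊕ D ⊕ E = F ⊕ T ⊕ T = False ✓
E ⊕ H = T ⊕ F = True ✓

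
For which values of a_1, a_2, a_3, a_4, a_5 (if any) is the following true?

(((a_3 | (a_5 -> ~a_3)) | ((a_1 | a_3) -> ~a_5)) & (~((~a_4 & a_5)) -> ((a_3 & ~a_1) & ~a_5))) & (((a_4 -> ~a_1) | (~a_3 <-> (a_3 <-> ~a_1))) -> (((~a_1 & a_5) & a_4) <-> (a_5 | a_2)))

a_1=F, a_2=F, a_3=T, a_4=F, a_5=F

  ((a_3 | (a_5 -> ~a_3)) | ((a_1 | a_3) -> ~a_5)) & (~((~a_4 & a_5)) -> ((a_3 & ~a_1) & ~a_5)) = True
    (a_3 | (a_5 -> ~a_3)) | ((a_1 | a_3) -> ~a_5) = True
      a_3 | (a_5 -> ~a_3) = True
        a_5 -> ~a_3 = True
          ~a_3 = False
      (a_1 | a_3) -> ~a_5 = True
        a_1 | a_3 = True
        ~a_5 = True
    ~((~a_4 & a_5)) -> ((a_3 & ~a_1) & ~a_5) = True
      ~((~a_4 & a_5)) = True
        ~a_4 & a_5 = False
          ~a_4 = True
      (a_3 & ~a_1) & ~a_5 = True
        a_3 & ~a_1 = True
          ~a_1 = True
        ~a_5 = True
  ((a_4 -> ~a_1) | (~a_3 <-> (a_3 <-> ~a_1))) -> (((~a_1 & a_5) & a_4) <-> (a_5 | a_2)) = True
    (a_4 -> ~a_1) | (~a_3 <-> (a_3 <-> ~a_1)) = True
      a_4 -> ~a_1 = True
        ~a_1 = True
      ~a_3 <-> (a_3 <-> ~a_1) = False
        ~a_3 = False
        a_3 <-> ~a_1 = True
          ~a_1 = True
    ((~a_1 & a_5) & a_4) <-> (a_5 | a_2) = True
      (~a_1 & a_5) & a_4 = False
        ~a_1 & a_5 = False
          ~a_1 = True
      a_5 | a_2 = False
Both conjuncts True, so the formula holds.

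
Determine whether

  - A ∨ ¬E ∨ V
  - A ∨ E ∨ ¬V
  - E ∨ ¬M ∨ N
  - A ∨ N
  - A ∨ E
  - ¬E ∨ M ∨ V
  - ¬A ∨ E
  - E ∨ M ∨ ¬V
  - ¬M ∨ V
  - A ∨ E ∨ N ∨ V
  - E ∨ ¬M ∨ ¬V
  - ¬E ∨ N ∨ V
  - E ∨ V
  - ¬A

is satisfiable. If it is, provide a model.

Unit clause (¬A) forces A = False.
In (A ∨ N) only N is left, so N = True.
In (A ∨ E) only E is left, so E = True.
In (A ∨ ¬E ∨ V) only V is left, so V = True.
Set M = False.
All clauses satisfied.

M = False, V = True, A = False, N = True, E = True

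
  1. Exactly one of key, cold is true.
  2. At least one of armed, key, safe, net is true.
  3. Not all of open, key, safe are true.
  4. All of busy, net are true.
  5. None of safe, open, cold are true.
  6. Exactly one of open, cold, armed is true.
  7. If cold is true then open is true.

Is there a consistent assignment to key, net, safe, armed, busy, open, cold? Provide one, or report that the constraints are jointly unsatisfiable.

key=T, net=T, safe=F, armed=T, busy=T, open=F, cold=F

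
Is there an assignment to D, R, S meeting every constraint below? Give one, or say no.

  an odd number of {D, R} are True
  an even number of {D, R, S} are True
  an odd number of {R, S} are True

D = True, R = False, S = True

{D, R}: 1 true → odd ✓
{D, R, S}: 2 true → even ✓
{R, S}: 1 true → odd ✓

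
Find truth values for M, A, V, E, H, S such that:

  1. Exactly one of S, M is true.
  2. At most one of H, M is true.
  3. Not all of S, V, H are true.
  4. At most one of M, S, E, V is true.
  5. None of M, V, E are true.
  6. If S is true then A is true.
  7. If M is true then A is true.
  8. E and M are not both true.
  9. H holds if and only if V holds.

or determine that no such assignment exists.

M = False, A = True, V = False, E = False, H = False, S = True

  (1) {S, M}: 1 true — exactly one ✓
  (2) {H, M}: 0 true — at most one ✓
  (3) {S, V, H}: 1/3 true — not all ✓
  (4) {M, S, E, V}: 1 true — at most one ✓
  (5) {M, V, E}: 0 true — none ✓
  (6) S=T ⇒ A: T ✓
  (7) M=F ⇒ A: vacuous ✓
  (8) E=F, M=F — not both ✓
  (9) H=F, V=F — same ✓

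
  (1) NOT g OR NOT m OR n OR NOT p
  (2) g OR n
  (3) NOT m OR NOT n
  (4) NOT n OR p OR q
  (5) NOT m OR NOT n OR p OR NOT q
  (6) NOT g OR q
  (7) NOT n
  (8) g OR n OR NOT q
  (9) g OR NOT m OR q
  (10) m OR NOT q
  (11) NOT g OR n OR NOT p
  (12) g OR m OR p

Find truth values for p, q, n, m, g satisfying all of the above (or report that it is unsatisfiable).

p = False, q = True, n = False, m = True, g = True

Unit clause (NOT n) forces n = False.
In (g OR n) only g is left, so g = True.
In (NOT g OR q) only q is left, so q = True.
In (m OR NOT q) only m is left, so m = True.
In (NOT g OR n OR NOT p) only NOT p is left, so p = False.
All clauses satisfied.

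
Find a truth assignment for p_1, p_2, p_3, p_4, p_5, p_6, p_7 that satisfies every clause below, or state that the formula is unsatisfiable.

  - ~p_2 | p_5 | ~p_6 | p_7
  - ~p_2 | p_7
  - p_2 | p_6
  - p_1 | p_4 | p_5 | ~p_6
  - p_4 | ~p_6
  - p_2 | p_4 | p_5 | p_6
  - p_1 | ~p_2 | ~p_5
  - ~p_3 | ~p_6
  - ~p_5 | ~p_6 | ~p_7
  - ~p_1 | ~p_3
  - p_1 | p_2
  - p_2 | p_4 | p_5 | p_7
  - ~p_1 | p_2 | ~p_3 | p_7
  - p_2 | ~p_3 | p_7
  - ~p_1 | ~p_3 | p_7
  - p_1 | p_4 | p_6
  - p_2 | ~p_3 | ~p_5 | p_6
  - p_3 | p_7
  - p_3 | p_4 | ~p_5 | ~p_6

p_1 = True, p_2 = False, p_3 = False, p_4 = True, p_5 = False, p_6 = True, p_7 = True

Set p_1 = True.
  then (~p_1 | ~p_3) forces p_3 = False.
  then (p_3 | p_7) forces p_7 = True.
Set p_2 = False.
  then (p_2 | p_6) forces p_6 = True.
  then (p_4 | ~p_6) forces p_4 = True.
  then (~p_5 | ~p_6 | ~p_7) forces p_5 = False.
All clauses satisfied.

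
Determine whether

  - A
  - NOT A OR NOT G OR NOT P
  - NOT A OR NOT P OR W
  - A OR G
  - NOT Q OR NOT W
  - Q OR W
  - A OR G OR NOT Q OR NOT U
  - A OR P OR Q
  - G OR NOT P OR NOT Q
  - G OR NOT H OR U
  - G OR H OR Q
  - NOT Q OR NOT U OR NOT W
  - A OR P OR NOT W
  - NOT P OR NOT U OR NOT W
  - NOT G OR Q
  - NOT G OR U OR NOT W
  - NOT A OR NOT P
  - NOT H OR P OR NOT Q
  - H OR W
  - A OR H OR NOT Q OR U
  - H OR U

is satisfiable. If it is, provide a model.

G=F, P=F, A=T, Q=F, U=T, W=T, H=T

Unit clause (A) forces A = True.
In (NOT A OR NOT P) only NOT P is left, so P = False.
Try G = True:
  (NOT G OR Q) forces Q = True.
  (NOT Q OR NOT W) forces W = False.
  (NOT H OR P OR NOT Q) forces H = False.
  clause (H OR W) is falsified — backtrack.
So G = False.
Try Q = True:
  (NOT Q OR NOT W) forces W = False.
  (NOT H OR P OR NOT Q) forces H = False.
  clause (H OR W) is falsified — backtrack.
So Q = False.
  then (Q OR W) forces W = True.
  then (G OR H OR Q) forces H = True.
  then (G OR NOT H OR U) forces U = True.
All clauses satisfied.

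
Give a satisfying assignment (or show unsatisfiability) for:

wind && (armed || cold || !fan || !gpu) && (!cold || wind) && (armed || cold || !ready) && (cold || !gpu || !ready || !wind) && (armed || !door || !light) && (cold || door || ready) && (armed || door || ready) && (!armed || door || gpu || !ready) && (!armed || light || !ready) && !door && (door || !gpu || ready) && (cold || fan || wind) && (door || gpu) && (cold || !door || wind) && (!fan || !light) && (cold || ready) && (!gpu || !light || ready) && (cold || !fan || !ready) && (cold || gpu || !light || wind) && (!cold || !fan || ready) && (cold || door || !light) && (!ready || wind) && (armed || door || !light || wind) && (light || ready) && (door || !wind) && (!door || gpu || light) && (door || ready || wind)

Case wind = True:
  (!door) forces door = False.
  Clause (door || !wind) is falsified — contradiction.
Case wind = False:
  Clause (wind) is falsified — contradiction.
Both cases fail, so the formula is unsatisfiable.

Unsatisfiable — no assignment works.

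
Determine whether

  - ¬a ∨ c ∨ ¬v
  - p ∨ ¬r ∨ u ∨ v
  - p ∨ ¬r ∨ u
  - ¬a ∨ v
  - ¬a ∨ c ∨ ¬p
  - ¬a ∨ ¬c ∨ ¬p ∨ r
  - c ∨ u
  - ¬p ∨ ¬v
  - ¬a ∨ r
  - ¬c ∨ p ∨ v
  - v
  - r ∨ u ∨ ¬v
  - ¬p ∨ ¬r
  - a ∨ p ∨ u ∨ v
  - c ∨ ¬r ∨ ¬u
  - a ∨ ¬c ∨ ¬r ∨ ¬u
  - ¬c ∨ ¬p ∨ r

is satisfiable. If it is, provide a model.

c: True; v: True; u: True; r: False; p: False; a: False

Unit clause (v) forces v = True.
In (¬p ∨ ¬v) only ¬p is left, so p = False.
Set c = True.
Try u = False:
  (p ∨ ¬r ∨ u) forces r = False.
  clause (r ∨ u ∨ ¬v) is falsified — backtrack.
So u = True.
Set r = False.
  then (¬a ∨ r) forces a = False.
All clauses satisfied.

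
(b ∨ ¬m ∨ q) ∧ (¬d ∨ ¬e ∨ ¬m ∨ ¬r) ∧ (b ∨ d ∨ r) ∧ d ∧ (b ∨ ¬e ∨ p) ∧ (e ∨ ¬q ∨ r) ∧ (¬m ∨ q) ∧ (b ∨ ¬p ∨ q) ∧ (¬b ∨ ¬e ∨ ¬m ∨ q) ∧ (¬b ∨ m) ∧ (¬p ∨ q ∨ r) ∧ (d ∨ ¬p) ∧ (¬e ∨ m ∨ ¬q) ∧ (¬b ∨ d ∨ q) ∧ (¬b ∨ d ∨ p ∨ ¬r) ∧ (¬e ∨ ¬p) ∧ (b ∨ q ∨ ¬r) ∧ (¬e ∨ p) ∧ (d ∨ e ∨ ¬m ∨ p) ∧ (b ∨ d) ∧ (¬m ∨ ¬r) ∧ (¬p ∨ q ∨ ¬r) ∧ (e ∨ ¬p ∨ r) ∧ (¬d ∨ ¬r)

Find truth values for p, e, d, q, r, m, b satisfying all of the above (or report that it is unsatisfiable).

p = False, e = False, d = True, q = False, r = False, m = False, b = False

Unit clause (d) forces d = True.
In (¬d ∨ ¬r) only ¬r is left, so r = False.
Try p = True:
  (¬p ∨ q ∨ r) forces q = True.
  (e ∨ ¬q ∨ r) forces e = True.
  clause (¬e ∨ ¬p) is falsified — backtrack.
So p = False.
  then (¬e ∨ p) forces e = False.
  then (e ∨ ¬q ∨ r) forces q = False.
  then (¬m ∨ q) forces m = False.
  then (¬b ∨ m) forces b = False.
All clauses satisfied.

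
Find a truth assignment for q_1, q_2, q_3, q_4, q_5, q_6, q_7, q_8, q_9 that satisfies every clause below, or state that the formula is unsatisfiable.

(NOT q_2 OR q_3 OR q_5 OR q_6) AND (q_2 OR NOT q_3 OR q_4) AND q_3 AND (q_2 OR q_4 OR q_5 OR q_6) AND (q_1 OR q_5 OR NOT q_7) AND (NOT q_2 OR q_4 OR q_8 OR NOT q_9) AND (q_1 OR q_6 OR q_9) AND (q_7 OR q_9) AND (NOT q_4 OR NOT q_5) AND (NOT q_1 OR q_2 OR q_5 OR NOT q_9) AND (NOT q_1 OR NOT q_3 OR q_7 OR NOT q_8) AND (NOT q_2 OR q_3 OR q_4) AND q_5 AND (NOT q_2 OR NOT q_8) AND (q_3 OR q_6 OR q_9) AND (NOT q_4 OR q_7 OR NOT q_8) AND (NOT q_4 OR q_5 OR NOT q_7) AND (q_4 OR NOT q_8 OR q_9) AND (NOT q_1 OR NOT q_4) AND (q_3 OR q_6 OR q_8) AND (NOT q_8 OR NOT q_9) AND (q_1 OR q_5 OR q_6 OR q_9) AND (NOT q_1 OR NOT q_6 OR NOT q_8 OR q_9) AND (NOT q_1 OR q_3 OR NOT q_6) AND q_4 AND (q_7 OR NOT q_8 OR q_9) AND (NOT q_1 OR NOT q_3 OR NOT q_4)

No satisfying assignment exists.

Case q_3 = True:
  (q_5) forces q_5 = True.
  (NOT q_4 OR NOT q_5) forces q_4 = False.
  Clause (q_4) is falsified — contradiction.
Case q_3 = False:
  Clause (q_3) is falsified — contradiction.
Both cases fail, so the formula is unsatisfiable.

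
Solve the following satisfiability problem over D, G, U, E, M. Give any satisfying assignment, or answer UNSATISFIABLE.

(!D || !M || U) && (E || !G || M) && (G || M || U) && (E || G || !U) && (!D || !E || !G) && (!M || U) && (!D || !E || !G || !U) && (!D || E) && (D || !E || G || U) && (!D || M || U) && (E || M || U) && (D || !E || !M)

D: False, G: True, U: False, E: True, M: False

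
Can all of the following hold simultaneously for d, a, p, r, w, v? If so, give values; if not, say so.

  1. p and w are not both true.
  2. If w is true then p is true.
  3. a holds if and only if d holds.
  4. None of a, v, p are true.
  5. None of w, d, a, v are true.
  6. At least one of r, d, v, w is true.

d: False; a: False; p: False; r: True; w: False; v: False

  (1) p=F, w=F — not both ✓
  (2) w=F ⇒ p: vacuous ✓
  (3) a=F, d=F — same ✓
  (4) {a, v, p}: 0 true — none ✓
  (5) {w, d, a, v}: 0 true — none ✓
  (6) {r, d, v, w}: 1 true — at least one ✓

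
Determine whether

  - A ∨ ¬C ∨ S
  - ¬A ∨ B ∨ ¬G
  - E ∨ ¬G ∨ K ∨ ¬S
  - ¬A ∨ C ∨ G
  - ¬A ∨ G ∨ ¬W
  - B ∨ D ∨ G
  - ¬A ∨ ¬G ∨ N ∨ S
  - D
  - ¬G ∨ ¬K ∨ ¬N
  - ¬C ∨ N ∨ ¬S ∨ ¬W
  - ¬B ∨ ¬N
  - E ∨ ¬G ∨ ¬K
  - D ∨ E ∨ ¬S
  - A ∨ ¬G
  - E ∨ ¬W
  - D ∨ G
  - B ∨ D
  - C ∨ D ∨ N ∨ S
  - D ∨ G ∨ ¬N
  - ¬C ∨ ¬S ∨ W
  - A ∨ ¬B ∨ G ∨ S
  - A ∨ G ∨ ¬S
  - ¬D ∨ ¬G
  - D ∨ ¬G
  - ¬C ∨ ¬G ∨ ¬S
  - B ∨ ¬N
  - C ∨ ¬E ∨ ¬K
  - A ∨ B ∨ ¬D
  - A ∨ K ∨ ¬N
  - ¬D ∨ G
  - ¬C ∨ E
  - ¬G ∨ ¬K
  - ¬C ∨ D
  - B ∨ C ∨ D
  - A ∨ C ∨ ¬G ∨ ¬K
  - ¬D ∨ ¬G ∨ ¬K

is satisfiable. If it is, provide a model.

Case D = True:
  (¬D ∨ ¬G) forces G = False.
  Clause (¬D ∨ G) is falsified — contradiction.
Case D = False:
  Clause (D) is falsified — contradiction.
Both cases fail, so the formula is unsatisfiable.

UNSATISFIABLE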